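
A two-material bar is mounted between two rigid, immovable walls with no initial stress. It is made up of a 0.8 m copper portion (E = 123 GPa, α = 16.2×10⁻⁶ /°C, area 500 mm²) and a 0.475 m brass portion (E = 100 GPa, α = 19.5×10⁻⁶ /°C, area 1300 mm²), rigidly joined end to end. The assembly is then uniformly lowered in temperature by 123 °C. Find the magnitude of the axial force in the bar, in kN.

With the walls removed the bar would change length by δ_free = Σ αᵢΔT Lᵢ = 16.2×10⁻⁶×123×800 + 19.5×10⁻⁶×123×475 = 2.733 mm.
The rigid supports impose zero overall length change; the single axial force P common to all segments must satisfy P Σ Lᵢ/(AᵢEᵢ) = δ_free.
The series flexibility is Σ Lᵢ/(AᵢEᵢ) = 800/(500×123×10³) + 475/(1300×100×10³) = 1.666×10⁻⁵ mm/N.
Hence P = δ_free / Σ(L/AE) = 2.733/1.666×10⁻⁵ = 164 kN (tensile).

P ≈ 164 kN (tensile)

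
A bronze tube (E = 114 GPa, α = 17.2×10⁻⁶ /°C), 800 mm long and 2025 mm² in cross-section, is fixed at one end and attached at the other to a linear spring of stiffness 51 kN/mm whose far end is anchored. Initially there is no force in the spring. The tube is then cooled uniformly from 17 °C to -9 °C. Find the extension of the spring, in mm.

Free thermal contraction: δ_free = αΔT L = 17.2×10⁻⁶ × 26 × 800 = 0.3578 mm.
With a force P in the spring, the elastic change of the tube is PL/(AE) and that of the spring is P/k; compatibility requires their sum to equal δ_free.
So P = δ_free / [L/(AE) + 1/k] = 0.3578 / [ 800/(2025×114×10³) + 1/(51×10³) ].
P = 0.3578 / 2.307×10⁻⁵ = 15510 N.
Spring extension = P/k = 15510/(51×10³) = 0.304 mm.

δ ≈ 0.304 mm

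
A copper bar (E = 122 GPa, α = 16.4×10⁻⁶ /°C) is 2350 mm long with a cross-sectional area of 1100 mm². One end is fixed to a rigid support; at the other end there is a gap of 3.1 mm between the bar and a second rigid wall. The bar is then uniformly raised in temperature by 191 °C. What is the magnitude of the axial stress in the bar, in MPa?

If the wall were absent the bar would grow by αΔT L = 16.4×10⁻⁶ × 191 × 2350 = 7.361 mm.
The gap closes (δ_free > 3.1 mm) and the wall then resists a further 7.361 − 3.1 = 4.261 mm of expansion.
That suppressed elongation corresponds to σ = E·Δ/L = 122×10³ × 4.261/2350 = 221.2 MPa.

σ ≈ 221 MPa (compressive)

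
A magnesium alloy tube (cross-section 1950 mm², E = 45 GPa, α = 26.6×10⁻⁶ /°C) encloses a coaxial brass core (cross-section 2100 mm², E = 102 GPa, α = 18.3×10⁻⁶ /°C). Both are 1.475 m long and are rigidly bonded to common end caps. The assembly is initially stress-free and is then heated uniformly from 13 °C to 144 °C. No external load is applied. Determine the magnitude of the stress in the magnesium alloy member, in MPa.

σ ≈ 34.7 MPa (compressive)

The magnesium alloy has the larger α, so on heating it would change length more than the brass if both were free. The rigid plates force a common final length, so the magnesium alloy is put into compression and the brass into tension, with equal and opposite forces P (no external load).
Compatibility of the two members (thermal + elastic change equal): (α₁ − α₂)ΔT = P·[1/(A₁E₁) + 1/(A₂E₂)].
|α₁ − α₂|·ΔT = 8.3×10⁻⁶ × 131 = 0.001087.
1/(A₁E₁) + 1/(A₂E₂) = 1/(1950×45×10³) + 1/(2100×102×10³) = 1.606×10⁻⁸ N⁻¹.
P = 0.001087 / 1.606×10⁻⁸ = 67680 N = 67.68 kN.
σ_{magnesium alloy} = P/A₁ = 67680/1950 = 34.71 MPa, compressive.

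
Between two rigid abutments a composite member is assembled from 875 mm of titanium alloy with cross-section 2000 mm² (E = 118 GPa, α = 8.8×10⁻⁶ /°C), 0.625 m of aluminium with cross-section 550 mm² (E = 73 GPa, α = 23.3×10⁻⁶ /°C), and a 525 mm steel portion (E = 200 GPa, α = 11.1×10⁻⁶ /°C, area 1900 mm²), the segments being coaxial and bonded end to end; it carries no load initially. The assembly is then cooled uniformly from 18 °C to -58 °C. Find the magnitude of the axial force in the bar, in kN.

Free thermal contraction of the whole bar: Σ αᵢΔT Lᵢ = 8.8×10⁻⁶×76×875 + 23.3×10⁻⁶×76×625 + 11.1×10⁻⁶×76×525 = 2.135 mm.
The walls prevent any net length change, so an axial force P (same in every segment) develops. Compatibility: P · Σ Lᵢ/(AᵢEᵢ) = δ_free.
The series flexibility is Σ Lᵢ/(AᵢEᵢ) = 875/(2000×118×10³) + 625/(550×73×10³) + 525/(1900×200×10³) = 2.066×10⁻⁵ mm/N.
So P = 2.135 / 2.066×10⁻⁵ = 103.4 kN, tensile.

P ≈ 103 kN (tensile)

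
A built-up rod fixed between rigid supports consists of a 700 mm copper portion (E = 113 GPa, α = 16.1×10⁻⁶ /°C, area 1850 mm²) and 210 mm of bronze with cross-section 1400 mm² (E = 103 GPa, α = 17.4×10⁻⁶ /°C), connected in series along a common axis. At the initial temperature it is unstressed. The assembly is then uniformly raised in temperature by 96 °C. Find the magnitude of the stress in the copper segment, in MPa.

With the walls removed the bar would change length by δ_free = Σ αᵢΔT Lᵢ = 16.1×10⁻⁶×96×700 + 17.4×10⁻⁶×96×210 = 1.433 mm.
Since the ends are fixed, an axial force P builds up, equal in every segment, with P · Σ Lᵢ/(AᵢEᵢ) = δ_free.
Σ Lᵢ/(AᵢEᵢ) = 700/(1850×113×10³) + 210/(1400×103×10³) = 4.805×10⁻⁶ mm/N.
Hence P = δ_free / Σ(L/AE) = 1.433/4.805×10⁻⁶ = 298.2 kN (compressive).
σ_{copper} = P / A = 298200 / 1850 = 161.2 MPa.

σ ≈ 161 MPa (compressive)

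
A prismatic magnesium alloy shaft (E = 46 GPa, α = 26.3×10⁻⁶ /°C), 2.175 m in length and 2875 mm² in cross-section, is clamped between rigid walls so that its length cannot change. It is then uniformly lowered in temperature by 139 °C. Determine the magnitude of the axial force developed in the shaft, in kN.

P ≈ 483 kN (tensile)

The ends cannot move, so σ = EαΔT = 46×10³ × 26.3×10⁻⁶ × 139 = 168.2 MPa.
P = AEαΔT = 2875 × 46×10³ × 26.3×10⁻⁶ × 139 = 483.5 kN (tensile).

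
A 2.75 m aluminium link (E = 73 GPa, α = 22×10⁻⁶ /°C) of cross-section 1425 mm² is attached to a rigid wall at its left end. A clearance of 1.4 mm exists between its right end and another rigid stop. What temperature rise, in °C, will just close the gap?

ΔT ≈ 23.1 °C

Contact occurs when the free expansion equals the gap: αΔT L = 1.4 mm.
So ΔT = g/(αL) = 1.4/(22×10⁻⁶ × 2750) = 23.14 °C.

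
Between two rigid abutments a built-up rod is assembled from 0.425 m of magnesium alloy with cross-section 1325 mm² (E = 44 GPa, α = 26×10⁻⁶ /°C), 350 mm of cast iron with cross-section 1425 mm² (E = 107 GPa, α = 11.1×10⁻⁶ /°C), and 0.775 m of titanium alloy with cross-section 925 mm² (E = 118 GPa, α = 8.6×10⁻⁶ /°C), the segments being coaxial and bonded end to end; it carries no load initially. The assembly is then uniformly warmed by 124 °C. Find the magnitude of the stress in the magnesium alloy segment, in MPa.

If the supports were absent, the total length change would be Σ αᵢΔT Lᵢ = 26×10⁻⁶×124×425 + 11.1×10⁻⁶×124×350 + 8.6×10⁻⁶×124×775 = 2.678 mm.
Since the ends are fixed, an axial force P builds up, equal in every segment, with P · Σ Lᵢ/(AᵢEᵢ) = δ_free.
Σ Lᵢ/(AᵢEᵢ) = 425/(1325×44×10³) + 350/(1425×107×10³) + 775/(925×118×10³) = 1.669×10⁻⁵ mm/N.
P = 2.678 / 1.669×10⁻⁵ = 160500 N = 160.5 kN, compressive.
σ_{magnesium alloy} = P / A = 160500 / 1325 = 121.1 MPa.

σ ≈ 121 MPa (compressive)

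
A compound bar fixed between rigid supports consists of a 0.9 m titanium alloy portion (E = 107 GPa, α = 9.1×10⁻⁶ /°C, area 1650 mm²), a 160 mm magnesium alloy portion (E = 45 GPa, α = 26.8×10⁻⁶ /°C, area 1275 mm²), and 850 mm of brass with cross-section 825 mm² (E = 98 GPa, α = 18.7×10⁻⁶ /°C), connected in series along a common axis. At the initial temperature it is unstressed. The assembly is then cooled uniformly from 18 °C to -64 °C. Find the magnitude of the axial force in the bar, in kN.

With the walls removed the bar would change length by δ_free = Σ αᵢΔT Lᵢ = 9.1×10⁻⁶×82×900 + 26.8×10⁻⁶×82×160 + 18.7×10⁻⁶×82×850 = 2.327 mm.
The walls prevent any net length change, so an axial force P (same in every segment) develops. Compatibility: P · Σ Lᵢ/(AᵢEᵢ) = δ_free.
Σ Lᵢ/(AᵢEᵢ) = 900/(1650×107×10³) + 160/(1275×45×10³) + 850/(825×98×10³) = 1.84×10⁻⁵ mm/N.
So P = 2.327 / 1.84×10⁻⁵ = 126.4 kN, tensile.

P ≈ 126 kN (tensile)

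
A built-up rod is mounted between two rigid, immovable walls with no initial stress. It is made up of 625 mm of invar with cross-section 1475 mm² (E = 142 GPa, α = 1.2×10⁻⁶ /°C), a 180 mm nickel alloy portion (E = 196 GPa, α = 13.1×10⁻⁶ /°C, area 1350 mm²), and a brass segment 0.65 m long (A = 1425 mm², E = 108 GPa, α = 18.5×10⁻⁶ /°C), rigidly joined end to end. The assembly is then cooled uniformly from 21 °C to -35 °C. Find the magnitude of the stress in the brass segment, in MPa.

σ ≈ 75.4 MPa (tensile)

Free thermal contraction of the whole bar: Σ αᵢΔT Lᵢ = 1.2×10⁻⁶×56×625 + 13.1×10⁻⁶×56×180 + 18.5×10⁻⁶×56×650 = 0.8474 mm.
Since the ends are fixed, an axial force P builds up, equal in every segment, with P · Σ Lᵢ/(AᵢEᵢ) = δ_free.
Σ Lᵢ/(AᵢEᵢ) = 625/(1475×142×10³) + 180/(1350×196×10³) + 650/(1425×108×10³) = 7.888×10⁻⁶ mm/N.
P = 0.8474 / 7.888×10⁻⁶ = 107400 N = 107.4 kN, tensile.
σ_{brass} = P / A = 107400 / 1425 = 75.39 MPa.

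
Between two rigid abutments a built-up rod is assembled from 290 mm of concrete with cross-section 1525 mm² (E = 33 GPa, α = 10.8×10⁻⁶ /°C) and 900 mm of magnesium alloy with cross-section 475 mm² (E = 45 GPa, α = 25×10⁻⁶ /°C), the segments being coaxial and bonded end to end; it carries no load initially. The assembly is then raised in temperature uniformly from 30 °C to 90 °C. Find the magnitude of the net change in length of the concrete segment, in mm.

|ΔL| ≈ 0.00278 mm

Free thermal expansion of the whole bar: Σ αᵢΔT Lᵢ = 10.8×10⁻⁶×60×290 + 25×10⁻⁶×60×900 = 1.538 mm.
The rigid supports impose zero overall length change; the single axial force P common to all segments must satisfy P Σ Lᵢ/(AᵢEᵢ) = δ_free.
The series flexibility is Σ Lᵢ/(AᵢEᵢ) = 290/(1525×33×10³) + 900/(475×45×10³) = 4.787×10⁻⁵ mm/N.
P = 1.538 / 4.787×10⁻⁵ = 32130 N = 32.13 kN, compressive.
For the concrete segment, free thermal change = 10.8×10⁻⁶×60×290 = 0.1879 mm and elastic change from P = 32130×290/(1525×33×10³) = 0.1851 mm; these oppose, so the net change is 0.00278 mm (segment lengthens).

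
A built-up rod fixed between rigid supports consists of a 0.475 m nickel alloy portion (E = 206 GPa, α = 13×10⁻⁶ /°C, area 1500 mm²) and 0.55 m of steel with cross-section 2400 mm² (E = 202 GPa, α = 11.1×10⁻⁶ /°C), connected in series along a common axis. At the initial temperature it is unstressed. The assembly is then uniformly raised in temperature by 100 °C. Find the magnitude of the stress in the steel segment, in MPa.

σ ≈ 192 MPa (compressive)

Free thermal expansion of the whole bar: Σ αᵢΔT Lᵢ = 13×10⁻⁶×100×475 + 11.1×10⁻⁶×100×550 = 1.228 mm.
The walls prevent any net length change, so an axial force P (same in every segment) develops. Compatibility: P · Σ Lᵢ/(AᵢEᵢ) = δ_free.
The series flexibility is Σ Lᵢ/(AᵢEᵢ) = 475/(1500×206×10³) + 550/(2400×202×10³) = 2.672×10⁻⁶ mm/N.
Hence P = δ_free / Σ(L/AE) = 1.228/2.672×10⁻⁶ = 459.6 kN (compressive).
σ_{steel} = P / A = 459600 / 2400 = 191.5 MPa.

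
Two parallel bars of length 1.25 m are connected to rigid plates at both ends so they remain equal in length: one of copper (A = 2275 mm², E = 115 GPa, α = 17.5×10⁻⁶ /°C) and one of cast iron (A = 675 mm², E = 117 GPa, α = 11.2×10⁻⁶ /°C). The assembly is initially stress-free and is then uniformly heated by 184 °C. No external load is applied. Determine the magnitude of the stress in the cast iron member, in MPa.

The copper has the larger α, so on heating it would change length more than the cast iron if both were free. The rigid plates force a common final length, so the copper is put into compression and the cast iron into tension, with equal and opposite forces P (no external load).
Equating the net (thermal + elastic) strains gives |α₁ − α₂|·ΔT = P·[1/(A₁E₁) + 1/(A₂E₂)].
|α₁ − α₂|·ΔT = 6.3×10⁻⁶ × 184 = 0.001159.
1/(A₁E₁) + 1/(A₂E₂) = 1/(2275×115×10³) + 1/(675×117×10³) = 1.648×10⁻⁸ N⁻¹.
P = 0.001159 / 1.648×10⁻⁸ = 70320 N = 70.32 kN.
σ_{cast iron} = P/A₂ = 70320/675 = 104.2 MPa, tensile.

σ ≈ 104 MPa (tensile)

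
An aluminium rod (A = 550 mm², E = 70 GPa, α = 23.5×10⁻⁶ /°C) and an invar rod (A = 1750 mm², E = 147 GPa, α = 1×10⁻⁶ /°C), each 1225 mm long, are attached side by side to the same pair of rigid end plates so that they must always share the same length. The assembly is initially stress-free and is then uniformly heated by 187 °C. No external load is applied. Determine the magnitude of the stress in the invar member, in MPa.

σ ≈ 80.5 MPa (tensile)

Equilibrium of a rigid end plate with no external load gives equal and opposite internal forces ±P in the two members. Since α_{aluminium} > α_{invar}, heating drives the aluminium into compression and the invar into tension.
Compatibility of the two members (thermal + elastic change equal): (α₁ − α₂)ΔT = P·[1/(A₁E₁) + 1/(A₂E₂)].
|α₁ − α₂|·ΔT = 22.5×10⁻⁶ × 187 = 0.004207.
1/(A₁E₁) + 1/(A₂E₂) = 1/(550×70×10³) + 1/(1750×147×10³) = 2.986×10⁻⁸ N⁻¹.
P = 0.004207 / 2.986×10⁻⁸ = 140900 N = 140.9 kN.
σ_{invar} = P/A₂ = 140900/1750 = 80.52 MPa, tensile.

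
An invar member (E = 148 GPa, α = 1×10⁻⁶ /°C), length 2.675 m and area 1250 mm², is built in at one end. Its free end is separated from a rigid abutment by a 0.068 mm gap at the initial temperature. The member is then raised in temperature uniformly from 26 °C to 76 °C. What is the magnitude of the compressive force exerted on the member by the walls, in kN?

Unrestrained expansion: δ_free = αΔT L = 1×10⁻⁶ × 50 × 2675 = 0.1337 mm.
This exceeds the 0.068 mm gap, so the wall pushes back. The portion of expansion that must be recovered elastically is δ_free − gap = 0.1337 − 0.068 = 0.06575 mm.
That suppressed elongation corresponds to σ = E·Δ/L = 148×10³ × 0.06575/2675 = 3.638 MPa.
Force on the wall = σA = 3.638 × 1250 mm² = 4.547 kN.

P ≈ 4.55 kN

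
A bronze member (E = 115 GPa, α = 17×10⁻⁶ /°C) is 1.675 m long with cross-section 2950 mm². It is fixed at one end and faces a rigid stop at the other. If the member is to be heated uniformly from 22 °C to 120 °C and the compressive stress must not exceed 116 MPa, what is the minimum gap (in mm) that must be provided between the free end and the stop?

g ≈ 1.1 mm

Free expansion if unrestrained: δ_free = αΔT L = 17×10⁻⁶ × 98 × 1675 = 2.791 mm.
A stress of 116 MPa corresponds to the wall pushing the member back by σL/E = 116×1675/(115×10³) = 1.69 mm.
The gap must absorb the remainder: g_min = 2.791 − 1.69 = 1.101 mm.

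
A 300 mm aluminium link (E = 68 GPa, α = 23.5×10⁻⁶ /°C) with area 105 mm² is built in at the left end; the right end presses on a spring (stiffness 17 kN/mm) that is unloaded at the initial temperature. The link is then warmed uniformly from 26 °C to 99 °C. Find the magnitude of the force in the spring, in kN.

The unrestrained thermal change is αΔT L = 23.5×10⁻⁶ × 73 × 300 = 0.5146 mm.
Let P be the compressive force at the spring. The link shortens elastically by PL/(AE) and the spring compresses by P/k; together these equal δ_free.
So P = δ_free / [L/(AE) + 1/k] = 0.5146 / [ 300/(105×68×10³) + 1/(17×10³) ].
P = 0.5146 / 0.0001008 = 5104 N.

P ≈ 5.1 kN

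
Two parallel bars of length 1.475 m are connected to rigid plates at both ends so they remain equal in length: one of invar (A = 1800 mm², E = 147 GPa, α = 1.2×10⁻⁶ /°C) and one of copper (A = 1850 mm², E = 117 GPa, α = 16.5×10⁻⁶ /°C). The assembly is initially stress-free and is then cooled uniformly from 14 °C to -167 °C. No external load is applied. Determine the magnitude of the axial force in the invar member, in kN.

Both members must finish at the same length. With the larger α, the copper tends to over-contract; the plates restrain it, putting the copper in tension and the invar in compression. With no external load the two internal forces are equal and opposite, magnitude P.
Setting the final lengths equal and cancelling L: (α₁ − α₂)ΔT = P/(A₁E₁) + P/(A₂E₂).
|α₁ − α₂|·ΔT = 15.3×10⁻⁶ × 181 = 0.002769.
1/(A₁E₁) + 1/(A₂E₂) = 1/(1800×147×10³) + 1/(1850×117×10³) = 8.399×10⁻⁹ N⁻¹.
So P = 0.002769 / 8.399×10⁻⁹ = 329.7 kN.

P ≈ 330 kN (compressive in the invar)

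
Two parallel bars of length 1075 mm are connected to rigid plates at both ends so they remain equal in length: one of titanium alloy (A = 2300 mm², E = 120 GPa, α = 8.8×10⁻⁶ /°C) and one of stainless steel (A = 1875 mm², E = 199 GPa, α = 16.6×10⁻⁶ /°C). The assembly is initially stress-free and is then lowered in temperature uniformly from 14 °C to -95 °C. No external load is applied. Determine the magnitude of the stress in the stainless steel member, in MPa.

σ ≈ 71.9 MPa (tensile)

Equilibrium of a rigid end plate with no external load gives equal and opposite internal forces ±P in the two members. Since α_{stainless steel} > α_{titanium alloy}, cooling drives the stainless steel into tension and the titanium alloy into compression.
Compatibility of the two members (thermal + elastic change equal): (α₁ − α₂)ΔT = P·[1/(A₁E₁) + 1/(A₂E₂)].
|α₁ − α₂|·ΔT = 7.8×10⁻⁶ × 109 = 0.0008502.
1/(A₁E₁) + 1/(A₂E₂) = 1/(2300×120×10³) + 1/(1875×199×10³) = 6.303×10⁻⁹ N⁻¹.
P = 0.0008502 / 6.303×10⁻⁹ = 134900 N = 134.9 kN.
σ_{stainless steel} = P/A₂ = 134900/1875 = 71.94 MPa, tensile.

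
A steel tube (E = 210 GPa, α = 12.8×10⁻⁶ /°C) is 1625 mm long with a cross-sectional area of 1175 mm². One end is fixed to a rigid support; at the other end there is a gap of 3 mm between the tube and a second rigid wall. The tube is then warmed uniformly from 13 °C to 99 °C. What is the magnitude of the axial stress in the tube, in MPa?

σ ≈ 0 MPa

Free thermal elongation = αΔT L = 12.8×10⁻⁶ × 86 × 1625 = 1.789 mm.
This is smaller than the 3 mm clearance, so the tube expands freely without reaching the stop — the stress is zero.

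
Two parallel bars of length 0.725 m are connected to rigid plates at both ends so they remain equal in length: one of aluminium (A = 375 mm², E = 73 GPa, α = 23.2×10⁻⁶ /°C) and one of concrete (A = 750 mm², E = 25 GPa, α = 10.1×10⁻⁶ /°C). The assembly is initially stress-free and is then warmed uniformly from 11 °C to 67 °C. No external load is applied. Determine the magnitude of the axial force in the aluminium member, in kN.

P ≈ 8.16 kN (compressive in the aluminium)

Equilibrium of a rigid end plate with no external load gives equal and opposite internal forces ±P in the two members. Since α_{aluminium} > α_{concrete}, heating drives the aluminium into compression and the concrete into tension.
Setting the final lengths equal and cancelling L: (α₁ − α₂)ΔT = P/(A₁E₁) + P/(A₂E₂).
|α₁ − α₂|·ΔT = 13.1×10⁻⁶ × 56 = 0.0007336.
1/(A₁E₁) + 1/(A₂E₂) = 1/(375×73×10³) + 1/(750×25×10³) = 8.986×10⁻⁸ N⁻¹.
So P = 0.0007336 / 8.986×10⁻⁸ = 8.164 kN.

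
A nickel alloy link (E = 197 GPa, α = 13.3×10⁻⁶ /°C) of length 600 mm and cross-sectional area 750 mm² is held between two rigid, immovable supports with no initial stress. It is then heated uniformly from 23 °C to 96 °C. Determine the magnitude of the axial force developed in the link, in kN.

P ≈ 143 kN (compressive)

Full restraint means ε = 0, so the stress is σ = EαΔT = 197×10³ × 13.3×10⁻⁶ × 73 = 191.3 MPa.
P = AEαΔT = 750 × 197×10³ × 13.3×10⁻⁶ × 73 = 143.5 kN (compressive).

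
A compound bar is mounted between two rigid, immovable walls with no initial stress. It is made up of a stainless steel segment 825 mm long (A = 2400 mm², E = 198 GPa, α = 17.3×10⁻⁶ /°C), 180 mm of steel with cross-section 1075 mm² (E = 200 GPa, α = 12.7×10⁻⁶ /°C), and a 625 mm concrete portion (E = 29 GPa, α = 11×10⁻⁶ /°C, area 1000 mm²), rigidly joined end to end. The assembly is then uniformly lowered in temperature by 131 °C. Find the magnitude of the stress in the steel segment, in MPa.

σ ≈ 118 MPa (tensile)

If the supports were absent, the total length change would be Σ αᵢΔT Lᵢ = 17.3×10⁻⁶×131×825 + 12.7×10⁻⁶×131×180 + 11×10⁻⁶×131×625 = 3.07 mm.
The walls prevent any net length change, so an axial force P (same in every segment) develops. Compatibility: P · Σ Lᵢ/(AᵢEᵢ) = δ_free.
The series flexibility is Σ Lᵢ/(AᵢEᵢ) = 825/(2400×198×10³) + 180/(1075×200×10³) + 625/(1000×29×10³) = 2.413×10⁻⁵ mm/N.
Hence P = δ_free / Σ(L/AE) = 3.07/2.413×10⁻⁵ = 127.2 kN (tensile).
σ_{steel} = P / A = 127200 / 1075 = 118.4 MPa.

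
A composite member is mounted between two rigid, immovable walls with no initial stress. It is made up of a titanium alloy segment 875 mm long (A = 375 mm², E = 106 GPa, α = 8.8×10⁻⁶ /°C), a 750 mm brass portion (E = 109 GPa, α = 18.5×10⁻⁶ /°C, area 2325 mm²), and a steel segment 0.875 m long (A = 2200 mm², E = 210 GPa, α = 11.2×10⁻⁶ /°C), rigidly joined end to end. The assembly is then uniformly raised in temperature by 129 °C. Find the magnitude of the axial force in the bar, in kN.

P ≈ 151 kN (compressive)

If the supports were absent, the total length change would be Σ αᵢΔT Lᵢ = 8.8×10⁻⁶×129×875 + 18.5×10⁻⁶×129×750 + 11.2×10⁻⁶×129×875 = 4.047 mm.
Since the ends are fixed, an axial force P builds up, equal in every segment, with P · Σ Lᵢ/(AᵢEᵢ) = δ_free.
Σ Lᵢ/(AᵢEᵢ) = 875/(375×106×10³) + 750/(2325×109×10³) + 875/(2200×210×10³) = 2.687×10⁻⁵ mm/N.
So P = 4.047 / 2.687×10⁻⁵ = 150.7 kN, compressive.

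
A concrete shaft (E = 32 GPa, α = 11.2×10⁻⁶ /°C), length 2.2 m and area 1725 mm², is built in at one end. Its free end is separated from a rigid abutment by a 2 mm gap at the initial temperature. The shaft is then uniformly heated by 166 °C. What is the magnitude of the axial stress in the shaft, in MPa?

σ ≈ 30.4 MPa (compressive)

If the wall were absent the shaft would grow by αΔT L = 11.2×10⁻⁶ × 166 × 2200 = 4.09 mm.
The gap closes (δ_free > 2 mm) and the wall then resists a further 4.09 − 2 = 2.09 mm of expansion.
Compatibility: PL/(AE) = 2.09 mm, so σ = P/A = E × (2.09/2200) = 30.4 MPa.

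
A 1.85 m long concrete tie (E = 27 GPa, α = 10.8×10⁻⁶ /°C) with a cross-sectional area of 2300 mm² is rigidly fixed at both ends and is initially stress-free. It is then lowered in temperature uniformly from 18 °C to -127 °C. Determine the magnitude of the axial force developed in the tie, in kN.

P ≈ 97.2 kN (tensile)

Full restraint means ε = 0, so the stress is σ = EαΔT = 27×10³ × 10.8×10⁻⁶ × 145 = 42.28 MPa.
P = AEαΔT = 2300 × 27×10³ × 10.8×10⁻⁶ × 145 = 97.25 kN (tensile).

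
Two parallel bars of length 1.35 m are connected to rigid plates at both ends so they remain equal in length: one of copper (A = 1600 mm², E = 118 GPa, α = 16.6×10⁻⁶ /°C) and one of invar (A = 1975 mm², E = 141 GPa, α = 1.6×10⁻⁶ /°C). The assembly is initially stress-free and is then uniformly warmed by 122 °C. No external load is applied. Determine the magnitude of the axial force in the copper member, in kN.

P ≈ 206 kN (compressive in the copper)

Both members must finish at the same length. With the larger α, the copper tends to over-expand; the plates restrain it, putting the copper in compression and the invar in tension. With no external load the two internal forces are equal and opposite, magnitude P.
Equating the net (thermal + elastic) strains gives |α₁ − α₂|·ΔT = P·[1/(A₁E₁) + 1/(A₂E₂)].
|α₁ − α₂|·ΔT = 15×10⁻⁶ × 122 = 0.00183.
1/(A₁E₁) + 1/(A₂E₂) = 1/(1600×118×10³) + 1/(1975×141×10³) = 8.888×10⁻⁹ N⁻¹.
P = 0.00183 / 8.888×10⁻⁹ = 205900 N = 205.9 kN.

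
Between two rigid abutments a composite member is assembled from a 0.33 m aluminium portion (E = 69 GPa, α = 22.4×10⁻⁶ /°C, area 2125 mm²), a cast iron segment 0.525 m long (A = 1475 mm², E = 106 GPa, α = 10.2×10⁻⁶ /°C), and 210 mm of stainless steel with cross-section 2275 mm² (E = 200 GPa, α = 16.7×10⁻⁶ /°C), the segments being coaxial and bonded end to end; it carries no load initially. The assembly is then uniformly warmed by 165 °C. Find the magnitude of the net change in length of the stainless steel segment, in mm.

With the walls removed the bar would change length by δ_free = Σ αᵢΔT Lᵢ = 22.4×10⁻⁶×165×330 + 10.2×10⁻⁶×165×525 + 16.7×10⁻⁶×165×210 = 2.682 mm.
The rigid supports impose zero overall length change; the single axial force P common to all segments must satisfy P Σ Lᵢ/(AᵢEᵢ) = δ_free.
The series flexibility is Σ Lᵢ/(AᵢEᵢ) = 330/(2125×69×10³) + 525/(1475×106×10³) + 210/(2275×200×10³) = 6.07×10⁻⁶ mm/N.
Hence P = δ_free / Σ(L/AE) = 2.682/6.07×10⁻⁶ = 441.8 kN (compressive).
For the stainless steel segment, free thermal change = 16.7×10⁻⁶×165×210 = 0.5787 mm and elastic change from P = 441800×210/(2275×200×10³) = 0.2039 mm; these oppose, so the net change is 0.375 mm (segment lengthens).

|ΔL| ≈ 0.375 mm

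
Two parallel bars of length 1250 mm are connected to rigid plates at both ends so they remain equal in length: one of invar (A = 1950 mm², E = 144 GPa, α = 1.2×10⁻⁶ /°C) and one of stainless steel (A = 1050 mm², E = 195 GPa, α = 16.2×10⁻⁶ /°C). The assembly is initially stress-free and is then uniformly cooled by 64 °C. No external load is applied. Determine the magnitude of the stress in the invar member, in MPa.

σ ≈ 58.3 MPa (compressive)

Both members must finish at the same length. With the larger α, the stainless steel tends to over-contract; the plates restrain it, putting the stainless steel in tension and the invar in compression. With no external load the two internal forces are equal and opposite, magnitude P.
Equating the net (thermal + elastic) strains gives |α₁ − α₂|·ΔT = P·[1/(A₁E₁) + 1/(A₂E₂)].
|α₁ − α₂|·ΔT = 15×10⁻⁶ × 64 = 0.00096.
1/(A₁E₁) + 1/(A₂E₂) = 1/(1950×144×10³) + 1/(1050×195×10³) = 8.445×10⁻⁹ N⁻¹.
P = 0.00096 / 8.445×10⁻⁹ = 113700 N = 113.7 kN.
σ_{invar} = P/A₁ = 113700/1950 = 58.29 MPa, compressive.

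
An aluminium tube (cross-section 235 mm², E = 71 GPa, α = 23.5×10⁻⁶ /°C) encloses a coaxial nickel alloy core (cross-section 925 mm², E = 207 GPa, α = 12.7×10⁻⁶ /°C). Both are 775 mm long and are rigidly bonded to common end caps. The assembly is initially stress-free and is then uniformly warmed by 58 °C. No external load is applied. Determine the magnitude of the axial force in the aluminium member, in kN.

The aluminium has the larger α, so on heating it would change length more than the nickel alloy if both were free. The rigid plates force a common final length, so the aluminium is put into compression and the nickel alloy into tension, with equal and opposite forces P (no external load).
Equating the net (thermal + elastic) strains gives |α₁ − α₂|·ΔT = P·[1/(A₁E₁) + 1/(A₂E₂)].
|α₁ − α₂|·ΔT = 10.8×10⁻⁶ × 58 = 0.0006264.
1/(A₁E₁) + 1/(A₂E₂) = 1/(235×71×10³) + 1/(925×207×10³) = 6.516×10⁻⁸ N⁻¹.
P = 0.0006264 / 6.516×10⁻⁸ = 9614 N = 9.614 kN.

P ≈ 9.61 kN (compressive in the aluminium)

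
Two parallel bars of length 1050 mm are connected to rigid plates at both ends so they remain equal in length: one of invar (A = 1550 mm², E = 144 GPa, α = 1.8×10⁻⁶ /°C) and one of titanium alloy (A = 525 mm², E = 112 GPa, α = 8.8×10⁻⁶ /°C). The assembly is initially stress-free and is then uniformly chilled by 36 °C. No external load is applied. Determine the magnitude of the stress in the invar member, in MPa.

Both members must finish at the same length. With the larger α, the titanium alloy tends to over-contract; the plates restrain it, putting the titanium alloy in tension and the invar in compression. With no external load the two internal forces are equal and opposite, magnitude P.
Setting the final lengths equal and cancelling L: (α₁ − α₂)ΔT = P/(A₁E₁) + P/(A₂E₂).
|α₁ − α₂|·ΔT = 7×10⁻⁶ × 36 = 0.000252.
1/(A₁E₁) + 1/(A₂E₂) = 1/(1550×144×10³) + 1/(525×112×10³) = 2.149×10⁻⁸ N⁻¹.
P = 0.000252 / 2.149×10⁻⁸ = 11730 N = 11.73 kN.
σ_{invar} = P/A₁ = 11730/1550 = 7.566 MPa, compressive.

σ ≈ 7.57 MPa (compressive)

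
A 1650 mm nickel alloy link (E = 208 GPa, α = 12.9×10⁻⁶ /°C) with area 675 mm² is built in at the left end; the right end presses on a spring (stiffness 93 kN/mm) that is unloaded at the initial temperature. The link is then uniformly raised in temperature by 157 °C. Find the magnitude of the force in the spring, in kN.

The unrestrained thermal change is αΔT L = 12.9×10⁻⁶ × 157 × 1650 = 3.342 mm.
With a force P in the spring, the elastic change of the link is PL/(AE) and that of the spring is P/k; compatibility requires their sum to equal δ_free.
So P = δ_free / [L/(AE) + 1/k] = 3.342 / [ 1650/(675×208×10³) + 1/(93×10³) ].
P = 3.342 / 2.25×10⁻⁵ = 148500 N.

P ≈ 148 kN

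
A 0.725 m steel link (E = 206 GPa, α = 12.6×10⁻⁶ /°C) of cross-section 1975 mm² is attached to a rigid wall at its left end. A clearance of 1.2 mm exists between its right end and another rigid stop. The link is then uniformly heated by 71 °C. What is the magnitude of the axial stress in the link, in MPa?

σ ≈ 0 MPa

Unrestrained expansion: δ_free = αΔT L = 12.6×10⁻⁶ × 71 × 725 = 0.6486 mm.
This is smaller than the 1.2 mm clearance, so the link expands freely without reaching the stop — the stress is zero.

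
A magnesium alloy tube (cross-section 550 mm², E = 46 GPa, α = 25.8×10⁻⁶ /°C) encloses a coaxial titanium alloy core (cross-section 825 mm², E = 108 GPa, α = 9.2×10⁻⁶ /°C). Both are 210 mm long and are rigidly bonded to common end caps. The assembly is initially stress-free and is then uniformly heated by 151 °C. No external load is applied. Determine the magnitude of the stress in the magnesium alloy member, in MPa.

Equilibrium of a rigid end plate with no external load gives equal and opposite internal forces ±P in the two members. Since α_{magnesium alloy} > α_{titanium alloy}, heating drives the magnesium alloy into compression and the titanium alloy into tension.
Compatibility of the two members (thermal + elastic change equal): (α₁ − α₂)ΔT = P·[1/(A₁E₁) + 1/(A₂E₂)].
|α₁ − α₂|·ΔT = 16.6×10⁻⁶ × 151 = 0.002507.
1/(A₁E₁) + 1/(A₂E₂) = 1/(550×46×10³) + 1/(825×108×10³) = 5.075×10⁻⁸ N⁻¹.
P = 0.002507 / 5.075×10⁻⁸ = 49390 N = 49.39 kN.
σ_{magnesium alloy} = P/A₁ = 49390/550 = 89.8 MPa, compressive.

σ ≈ 89.8 MPa (compressive)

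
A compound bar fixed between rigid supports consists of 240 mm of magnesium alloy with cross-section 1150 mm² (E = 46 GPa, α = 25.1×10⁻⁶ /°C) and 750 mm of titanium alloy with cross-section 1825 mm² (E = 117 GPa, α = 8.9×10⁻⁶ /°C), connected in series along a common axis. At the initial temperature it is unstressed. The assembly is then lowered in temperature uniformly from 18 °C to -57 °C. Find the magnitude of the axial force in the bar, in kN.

P ≈ 118 kN (tensile)

With the walls removed the bar would change length by δ_free = Σ αᵢΔT Lᵢ = 25.1×10⁻⁶×75×240 + 8.9×10⁻⁶×75×750 = 0.9524 mm.
The walls prevent any net length change, so an axial force P (same in every segment) develops. Compatibility: P · Σ Lᵢ/(AᵢEᵢ) = δ_free.
The series flexibility is Σ Lᵢ/(AᵢEᵢ) = 240/(1150×46×10³) + 750/(1825×117×10³) = 8.049×10⁻⁶ mm/N.
Hence P = δ_free / Σ(L/AE) = 0.9524/8.049×10⁻⁶ = 118.3 kN (tensile).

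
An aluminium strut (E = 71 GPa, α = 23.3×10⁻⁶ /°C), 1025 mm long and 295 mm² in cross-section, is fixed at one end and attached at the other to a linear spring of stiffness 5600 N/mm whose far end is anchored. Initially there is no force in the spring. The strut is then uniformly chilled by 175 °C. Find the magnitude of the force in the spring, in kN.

Free thermal contraction: δ_free = αΔT L = 23.3×10⁻⁶ × 175 × 1025 = 4.179 mm.
With a force P in the spring, the elastic change of the strut is PL/(AE) and that of the spring is P/k; compatibility requires their sum to equal δ_free.
P [ L/(AE) + 1/k ] = δ_free → P [ 1025/(295×71×10³) + 1/(5600) ] = 4.179.
P = 4.179 / 0.0002275 = 18370 N.

P ≈ 18.4 kN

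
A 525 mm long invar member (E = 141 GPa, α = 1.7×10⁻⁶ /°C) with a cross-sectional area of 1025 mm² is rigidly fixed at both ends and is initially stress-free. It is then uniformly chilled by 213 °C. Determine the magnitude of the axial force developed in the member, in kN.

The ends cannot move, so σ = EαΔT = 141×10³ × 1.7×10⁻⁶ × 213 = 51.06 MPa.
P = AEαΔT = 1025 × 141×10³ × 1.7×10⁻⁶ × 213 = 52.33 kN (tensile).

P ≈ 52.3 kN (tensile)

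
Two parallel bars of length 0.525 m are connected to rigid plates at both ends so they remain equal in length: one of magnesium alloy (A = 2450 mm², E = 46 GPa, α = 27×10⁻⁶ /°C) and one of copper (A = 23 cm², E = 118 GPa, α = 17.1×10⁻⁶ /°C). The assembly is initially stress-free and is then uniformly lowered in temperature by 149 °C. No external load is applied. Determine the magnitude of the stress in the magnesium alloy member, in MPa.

σ ≈ 47.9 MPa (tensile)

Equilibrium of a rigid end plate with no external load gives equal and opposite internal forces ±P in the two members. Since α_{magnesium alloy} > α_{copper}, cooling drives the magnesium alloy into tension and the copper into compression.
Equating the net (thermal + elastic) strains gives |α₁ − α₂|·ΔT = P·[1/(A₁E₁) + 1/(A₂E₂)].
|α₁ − α₂|·ΔT = 9.9×10⁻⁶ × 149 = 0.001475.
1/(A₁E₁) + 1/(A₂E₂) = 1/(2450×46×10³) + 1/(2300×118×10³) = 1.256×10⁻⁸ N⁻¹.
So P = 0.001475 / 1.256×10⁻⁸ = 117.5 kN.
σ_{magnesium alloy} = P/A₁ = 117500/2450 = 47.95 MPa, tensile.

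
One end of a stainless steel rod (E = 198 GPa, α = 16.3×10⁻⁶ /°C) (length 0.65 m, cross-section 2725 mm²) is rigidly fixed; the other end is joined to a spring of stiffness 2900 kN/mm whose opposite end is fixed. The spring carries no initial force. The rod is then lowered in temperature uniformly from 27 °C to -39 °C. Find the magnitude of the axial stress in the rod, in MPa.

Free thermal contraction: δ_free = αΔT L = 16.3×10⁻⁶ × 66 × 650 = 0.6993 mm.
With a force P in the spring, the elastic change of the rod is PL/(AE) and that of the spring is P/k; compatibility requires their sum to equal δ_free.
P [ L/(AE) + 1/k ] = δ_free → P [ 650/(2725×198×10³) + 1/(2900×10³) ] = 0.6993.
P = 0.6993 / 1.55×10⁻⁶ = 451300 N.
σ = P/A = 451300/2725 = 165.6 MPa.

σ ≈ 166 MPa (tensile)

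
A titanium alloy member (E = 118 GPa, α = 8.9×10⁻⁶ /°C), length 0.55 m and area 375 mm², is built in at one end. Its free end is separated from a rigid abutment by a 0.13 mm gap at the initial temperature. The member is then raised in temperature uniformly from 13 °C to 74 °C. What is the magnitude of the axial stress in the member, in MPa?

σ ≈ 36.2 MPa (compressive)

Unrestrained expansion: δ_free = αΔT L = 8.9×10⁻⁶ × 61 × 550 = 0.2986 mm.
This exceeds the 0.13 mm gap, so the wall pushes back. The portion of expansion that must be recovered elastically is δ_free − gap = 0.2986 − 0.13 = 0.1686 mm.
Compatibility: PL/(AE) = 0.1686 mm, so σ = P/A = E × (0.1686/550) = 36.17 MPa.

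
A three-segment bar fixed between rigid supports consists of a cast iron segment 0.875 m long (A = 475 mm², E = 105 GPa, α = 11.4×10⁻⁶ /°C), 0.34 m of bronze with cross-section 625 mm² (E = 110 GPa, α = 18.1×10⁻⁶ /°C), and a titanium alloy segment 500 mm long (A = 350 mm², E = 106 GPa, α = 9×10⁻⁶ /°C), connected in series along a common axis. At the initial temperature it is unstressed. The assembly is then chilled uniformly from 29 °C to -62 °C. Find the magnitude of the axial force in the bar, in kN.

If the supports were absent, the total length change would be Σ αᵢΔT Lᵢ = 11.4×10⁻⁶×91×875 + 18.1×10⁻⁶×91×340 + 9×10⁻⁶×91×500 = 1.877 mm.
The rigid supports impose zero overall length change; the single axial force P common to all segments must satisfy P Σ Lᵢ/(AᵢEᵢ) = δ_free.
The series flexibility is Σ Lᵢ/(AᵢEᵢ) = 875/(475×105×10³) + 340/(625×110×10³) + 500/(350×106×10³) = 3.597×10⁻⁵ mm/N.
So P = 1.877 / 3.597×10⁻⁵ = 52.19 kN, tensile.

P ≈ 52.2 kN (tensile)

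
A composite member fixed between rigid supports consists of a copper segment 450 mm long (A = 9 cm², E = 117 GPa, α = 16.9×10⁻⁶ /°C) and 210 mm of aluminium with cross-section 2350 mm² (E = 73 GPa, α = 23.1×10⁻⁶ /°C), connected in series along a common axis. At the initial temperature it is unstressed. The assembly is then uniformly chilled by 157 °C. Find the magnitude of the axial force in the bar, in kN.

If the supports were absent, the total length change would be Σ αᵢΔT Lᵢ = 16.9×10⁻⁶×157×450 + 23.1×10⁻⁶×157×210 = 1.956 mm.
The walls prevent any net length change, so an axial force P (same in every segment) develops. Compatibility: P · Σ Lᵢ/(AᵢEᵢ) = δ_free.
Σ Lᵢ/(AᵢEᵢ) = 450/(900×117×10³) + 210/(2350×73×10³) = 5.498×10⁻⁶ mm/N.
P = 1.956 / 5.498×10⁻⁶ = 355700 N = 355.7 kN, tensile.

P ≈ 356 kN (tensile)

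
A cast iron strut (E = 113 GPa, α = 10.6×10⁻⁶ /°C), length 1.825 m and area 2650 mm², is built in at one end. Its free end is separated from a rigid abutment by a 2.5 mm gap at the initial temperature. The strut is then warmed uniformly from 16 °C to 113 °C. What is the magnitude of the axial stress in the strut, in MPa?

σ ≈ 0 MPa

Unrestrained expansion: δ_free = αΔT L = 10.6×10⁻⁶ × 97 × 1825 = 1.876 mm.
Since δ_free = 1.88 mm is less than the 2.5 mm gap, the strut never touches the wall. No axial force develops.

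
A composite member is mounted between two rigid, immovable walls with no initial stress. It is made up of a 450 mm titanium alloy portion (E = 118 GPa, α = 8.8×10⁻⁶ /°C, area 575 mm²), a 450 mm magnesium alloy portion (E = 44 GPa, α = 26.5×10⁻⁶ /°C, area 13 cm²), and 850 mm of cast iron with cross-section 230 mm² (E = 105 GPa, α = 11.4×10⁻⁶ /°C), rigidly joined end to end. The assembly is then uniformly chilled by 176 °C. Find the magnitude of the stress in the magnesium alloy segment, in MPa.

With the walls removed the bar would change length by δ_free = Σ αᵢΔT Lᵢ = 8.8×10⁻⁶×176×450 + 26.5×10⁻⁶×176×450 + 11.4×10⁻⁶×176×850 = 4.501 mm.
Since the ends are fixed, an axial force P builds up, equal in every segment, with P · Σ Lᵢ/(AᵢEᵢ) = δ_free.
The series flexibility is Σ Lᵢ/(AᵢEᵢ) = 450/(575×118×10³) + 450/(1300×44×10³) + 850/(230×105×10³) = 4.97×10⁻⁵ mm/N.
P = 4.501 / 4.97×10⁻⁵ = 90570 N = 90.57 kN, tensile.
σ_{magnesium alloy} = P / A = 90570 / 1300 = 69.67 MPa.

σ ≈ 69.7 MPa (tensile)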